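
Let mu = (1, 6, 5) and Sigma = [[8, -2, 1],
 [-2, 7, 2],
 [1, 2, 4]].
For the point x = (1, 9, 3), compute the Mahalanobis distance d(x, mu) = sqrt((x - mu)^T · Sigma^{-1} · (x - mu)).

Step 1 — centre the observation: (x - mu) = (0, 3, -2).

Step 2 — invert Sigma (cofactor / det for 3×3, or solve directly):
  Sigma^{-1} = [[0.1491, 0.0621, -0.0683],
 [0.0621, 0.1925, -0.1118],
 [-0.0683, -0.1118, 0.323]].

Step 3 — form the quadratic (x - mu)^T · Sigma^{-1} · (x - mu):
  Sigma^{-1} · (x - mu) = (0.323, 0.8012, -0.9814).
  (x - mu)^T · [Sigma^{-1} · (x - mu)] = (0)·(0.323) + (3)·(0.8012) + (-2)·(-0.9814) = 4.3665.

Step 4 — take square root: d = √(4.3665) ≈ 2.0896.

d(x, mu) = √(4.3665) ≈ 2.0896


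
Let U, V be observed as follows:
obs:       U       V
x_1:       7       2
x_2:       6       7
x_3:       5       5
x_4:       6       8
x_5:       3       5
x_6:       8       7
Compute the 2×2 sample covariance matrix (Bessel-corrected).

Step 1 — column means:
  mean(U) = (7 + 6 + 5 + 6 + 3 + 8) / 6 = 35/6 = 5.8333
  mean(V) = (2 + 7 + 5 + 8 + 5 + 7) / 6 = 34/6 = 5.6667

Step 2 — sample covariance S[i,j] = (1/(n-1)) · Σ_k (x_{k,i} - mean_i) · (x_{k,j} - mean_j), with n-1 = 5.
  S[U,U] = ((1.1667)·(1.1667) + (0.1667)·(0.1667) + (-0.8333)·(-0.8333) + (0.1667)·(0.1667) + (-2.8333)·(-2.8333) + (2.1667)·(2.1667)) / 5 = 14.8333/5 = 2.9667
  S[U,V] = ((1.1667)·(-3.6667) + (0.1667)·(1.3333) + (-0.8333)·(-0.6667) + (0.1667)·(2.3333) + (-2.8333)·(-0.6667) + (2.1667)·(1.3333)) / 5 = 1.6667/5 = 0.3333
  S[V,V] = ((-3.6667)·(-3.6667) + (1.3333)·(1.3333) + (-0.6667)·(-0.6667) + (2.3333)·(2.3333) + (-0.6667)·(-0.6667) + (1.3333)·(1.3333)) / 5 = 23.3333/5 = 4.6667

S is symmetric (S[j,i] = S[i,j]). Assembling:

S = [[2.9667, 0.3333],
 [0.3333, 4.6667]]


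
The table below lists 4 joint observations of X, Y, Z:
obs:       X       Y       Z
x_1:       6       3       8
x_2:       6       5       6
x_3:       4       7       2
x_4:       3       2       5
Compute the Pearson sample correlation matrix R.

Step 1 — column means:
  mean(X) = (6 + 6 + 4 + 3) / 4 = 19/4 = 4.75
  mean(Y) = (3 + 5 + 7 + 2) / 4 = 17/4 = 4.25
  mean(Z) = (8 + 6 + 2 + 5) / 4 = 21/4 = 5.25

Step 2 — sample variances and covariances s[i,j] = (1/(n-1)) · Σ_k (x_{k,i} - mean_i) · (x_{k,j} - mean_j), with n-1 = 3:
  s[X,X] = ((1.25)·(1.25) + (1.25)·(1.25) + (-0.75)·(-0.75) + (-1.75)·(-1.75)) / 3 = 6.75/3 = 2.25
  s[X,Y] = ((1.25)·(-1.25) + (1.25)·(0.75) + (-0.75)·(2.75) + (-1.75)·(-2.25)) / 3 = 1.25/3 = 0.4167
  s[X,Z] = ((1.25)·(2.75) + (1.25)·(0.75) + (-0.75)·(-3.25) + (-1.75)·(-0.25)) / 3 = 7.25/3 = 2.4167
  s[Y,Y] = ((-1.25)·(-1.25) + (0.75)·(0.75) + (2.75)·(2.75) + (-2.25)·(-2.25)) / 3 = 14.75/3 = 4.9167
  s[Y,Z] = ((-1.25)·(2.75) + (0.75)·(0.75) + (2.75)·(-3.25) + (-2.25)·(-0.25)) / 3 = -11.25/3 = -3.75
  s[Z,Z] = ((2.75)·(2.75) + (0.75)·(0.75) + (-3.25)·(-3.25) + (-0.25)·(-0.25)) / 3 = 18.75/3 = 6.25
  Sample standard deviations s_i = √(s[i,i]):
  s(X) = √(2.25) = 1.5
  s(Y) = √(4.9167) = 2.2174
  s(Z) = √(6.25) = 2.5

Step 3 — r_{ij} = s_{ij} / (s_i · s_j):
  r[X,X] = 1 (diagonal).
  r[X,Y] = 0.4167 / (1.5 · 2.2174) = 0.4167 / 3.326 = 0.1253
  r[X,Z] = 2.4167 / (1.5 · 2.5) = 2.4167 / 3.75 = 0.6444
  r[Y,Y] = 1 (diagonal).
  r[Y,Z] = -3.75 / (2.2174 · 2.5) = -3.75 / 5.5434 = -0.6765
  r[Z,Z] = 1 (diagonal).

R is symmetric with unit diagonal. Assembling:

R = [[1, 0.1253, 0.6444],
 [0.1253, 1, -0.6765],
 [0.6444, -0.6765, 1]]


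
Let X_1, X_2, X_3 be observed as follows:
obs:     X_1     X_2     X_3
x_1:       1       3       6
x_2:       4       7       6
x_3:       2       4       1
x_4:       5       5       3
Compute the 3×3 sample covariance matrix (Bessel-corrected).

Step 1 — column means:
  mean(X_1) = (1 + 4 + 2 + 5) / 4 = 12/4 = 3
  mean(X_2) = (3 + 7 + 4 + 5) / 4 = 19/4 = 4.75
  mean(X_3) = (6 + 6 + 1 + 3) / 4 = 16/4 = 4

Step 2 — sample covariance S[i,j] = (1/(n-1)) · Σ_k (x_{k,i} - mean_i) · (x_{k,j} - mean_j), with n-1 = 3.
  S[X_1,X_1] = ((-2)·(-2) + (1)·(1) + (-1)·(-1) + (2)·(2)) / 3 = 10/3 = 3.3333
  S[X_1,X_2] = ((-2)·(-1.75) + (1)·(2.25) + (-1)·(-0.75) + (2)·(0.25)) / 3 = 7/3 = 2.3333
  S[X_1,X_3] = ((-2)·(2) + (1)·(2) + (-1)·(-3) + (2)·(-1)) / 3 = -1/3 = -0.3333
  S[X_2,X_2] = ((-1.75)·(-1.75) + (2.25)·(2.25) + (-0.75)·(-0.75) + (0.25)·(0.25)) / 3 = 8.75/3 = 2.9167
  S[X_2,X_3] = ((-1.75)·(2) + (2.25)·(2) + (-0.75)·(-3) + (0.25)·(-1)) / 3 = 3/3 = 1
  S[X_3,X_3] = ((2)·(2) + (2)·(2) + (-3)·(-3) + (-1)·(-1)) / 3 = 18/3 = 6

S is symmetric (S[j,i] = S[i,j]). Assembling:

S = [[3.3333, 2.3333, -0.3333],
 [2.3333, 2.9167, 1],
 [-0.3333, 1, 6]]


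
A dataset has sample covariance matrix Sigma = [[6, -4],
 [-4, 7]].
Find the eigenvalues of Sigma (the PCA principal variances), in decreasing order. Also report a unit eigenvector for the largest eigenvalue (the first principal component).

Step 1 — characteristic polynomial of 2×2 Sigma:
  det(Sigma - λI) = λ² - trace · λ + det = 0.
  trace = 6 + 7 = 13, det = 6·7 - (-4)² = 26.
Step 2 — discriminant:
  Δ = trace² - 4·det = 169 - 104 = 65.
Step 3 — eigenvalues:
  λ = (trace ± √Δ)/2 = (13 ± 8.0623)/2,
  λ_1 = 10.5311,  λ_2 = 2.4689.

Step 4 — unit eigenvector for λ_1: solve (Sigma - λ_1 I)v = 0. First row:
  (6 - 10.5311)·v_x + (-4)·v_y = 0, i.e. (-4.5311)·v_x + (-4)·v_y = 0,
  so v ∝ (b, λ_1 - a) = (-4, 4.5311); multiply by -1 so the first entry is positive: u = (4, -4.5311).
  ||u|| = √((4)² + (-4.5311)²) = √(36.5311) ≈ 6.0441,
  v_1 = u/||u|| ≈ (0.6618, -0.7497) (||v_1|| = 1).

λ_1 = 10.5311,  λ_2 = 2.4689;  v_1 ≈ (0.6618, -0.7497)


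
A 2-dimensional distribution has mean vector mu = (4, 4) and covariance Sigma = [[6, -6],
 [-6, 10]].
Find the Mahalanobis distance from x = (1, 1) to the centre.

Step 1 — centre the observation: (x - mu) = (-3, -3).

Step 2 — invert Sigma. det(Sigma) = 6·10 - (-6)² = 24.
  Sigma^{-1} = (1/det) · [[d, -b], [-b, a]] = [[0.4167, 0.25],
 [0.25, 0.25]].

Step 3 — form the quadratic (x - mu)^T · Sigma^{-1} · (x - mu):
  Sigma^{-1} · (x - mu) = (-2, -1.5).
  (x - mu)^T · [Sigma^{-1} · (x - mu)] = (-3)·(-2) + (-3)·(-1.5) = 10.5.

Step 4 — take square root: d = √(10.5) ≈ 3.2404.

d(x, mu) = √(10.5) ≈ 3.2404


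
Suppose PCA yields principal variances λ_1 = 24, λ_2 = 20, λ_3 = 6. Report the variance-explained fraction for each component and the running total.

Step 1 — total variance = trace(Sigma) = Σ λ_i = 24 + 20 + 6 = 50.

Step 2 — fraction explained by component i = λ_i / Σ λ:
  PC1: 24/50 = 0.48
  PC2: 20/50 = 0.4
  PC3: 6/50 = 0.12

Step 3 — cumulative fraction after k components = (λ_1 + ... + λ_k) / Σ λ:
  k = 1: 24/50 = 0.48
  k = 2: (24 + 20)/50 = 44/50 = 0.88
  k = 3: (24 + 20 + 6)/50 = 50/50 = 1

Summary (fraction, with percent):

explained: PC1 0.48 (48%), PC2 0.4 (40%), PC3 0.12 (12%);  cumulative: 0.48, 0.88, 1


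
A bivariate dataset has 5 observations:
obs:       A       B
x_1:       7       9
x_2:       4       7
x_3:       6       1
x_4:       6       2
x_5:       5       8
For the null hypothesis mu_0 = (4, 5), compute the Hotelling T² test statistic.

Step 1 — sample mean vector:
  mean(A) = (7 + 4 + 6 + 6 + 5) / 5 = 28/5 = 5.6
  mean(B) = (9 + 7 + 1 + 2 + 8) / 5 = 27/5 = 5.4
  x̄ = (5.6, 5.4),  deviation x̄ - mu_0 = (5.6, 5.4) - (4, 5) = (1.6, 0.4).

Step 2 — sample covariance matrix, S[i,j] = (1/(n-1)) · Σ_k (x_{k,i} - mean_i) · (x_{k,j} - mean_j), divisor n-1 = 4:
  S[A,A] = ((1.4)·(1.4) + (-1.6)·(-1.6) + (0.4)·(0.4) + (0.4)·(0.4) + (-0.6)·(-0.6)) / 4 = 5.2/4 = 1.3
  S[A,B] = ((1.4)·(3.6) + (-1.6)·(1.6) + (0.4)·(-4.4) + (0.4)·(-3.4) + (-0.6)·(2.6)) / 4 = -2.2/4 = -0.55
  S[B,B] = ((3.6)·(3.6) + (1.6)·(1.6) + (-4.4)·(-4.4) + (-3.4)·(-3.4) + (2.6)·(2.6)) / 4 = 53.2/4 = 13.3
  S = [[1.3, -0.55],
 [-0.55, 13.3]].

Step 3 — invert S. det(S) = 1.3·13.3 - (-0.55)² = 16.9875.
  S^{-1} = (1/det) · [[d, -b], [-b, a]] = [[0.7829, 0.0324],
 [0.0324, 0.0765]].

Step 4 — quadratic form (x̄ - mu_0)^T · S^{-1} · (x̄ - mu_0):
  S^{-1} · (x̄ - mu_0) = (1.2656, 0.0824),
  (x̄ - mu_0)^T · [...] = (1.6)·(1.2656) + (0.4)·(0.0824) = 2.058.

Step 5 — scale by n: T² = 5 · 2.058 = 10.2899.

T² ≈ 10.2899


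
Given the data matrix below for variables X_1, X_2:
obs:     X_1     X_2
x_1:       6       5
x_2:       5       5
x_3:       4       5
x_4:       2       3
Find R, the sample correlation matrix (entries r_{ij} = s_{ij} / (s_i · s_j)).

Step 1 — column means:
  mean(X_1) = (6 + 5 + 4 + 2) / 4 = 17/4 = 4.25
  mean(X_2) = (5 + 5 + 5 + 3) / 4 = 18/4 = 4.5

Step 2 — sample variances and covariances s[i,j] = (1/(n-1)) · Σ_k (x_{k,i} - mean_i) · (x_{k,j} - mean_j), with n-1 = 3:
  s[X_1,X_1] = ((1.75)·(1.75) + (0.75)·(0.75) + (-0.25)·(-0.25) + (-2.25)·(-2.25)) / 3 = 8.75/3 = 2.9167
  s[X_1,X_2] = ((1.75)·(0.5) + (0.75)·(0.5) + (-0.25)·(0.5) + (-2.25)·(-1.5)) / 3 = 4.5/3 = 1.5
  s[X_2,X_2] = ((0.5)·(0.5) + (0.5)·(0.5) + (0.5)·(0.5) + (-1.5)·(-1.5)) / 3 = 3/3 = 1
  Sample standard deviations s_i = √(s[i,i]):
  s(X_1) = √(2.9167) = 1.7078
  s(X_2) = √(1) = 1

Step 3 — r_{ij} = s_{ij} / (s_i · s_j):
  r[X_1,X_1] = 1 (diagonal).
  r[X_1,X_2] = 1.5 / (1.7078 · 1) = 1.5 / 1.7078 = 0.8783
  r[X_2,X_2] = 1 (diagonal).

R is symmetric with unit diagonal. Assembling:

R = [[1, 0.8783],
 [0.8783, 1]]


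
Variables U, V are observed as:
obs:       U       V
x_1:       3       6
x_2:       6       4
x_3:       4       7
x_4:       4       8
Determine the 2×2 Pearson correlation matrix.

Step 1 — column means:
  mean(U) = (3 + 6 + 4 + 4) / 4 = 17/4 = 4.25
  mean(V) = (6 + 4 + 7 + 8) / 4 = 25/4 = 6.25

Step 2 — sample variances and covariances s[i,j] = (1/(n-1)) · Σ_k (x_{k,i} - mean_i) · (x_{k,j} - mean_j), with n-1 = 3:
  s[U,U] = ((-1.25)·(-1.25) + (1.75)·(1.75) + (-0.25)·(-0.25) + (-0.25)·(-0.25)) / 3 = 4.75/3 = 1.5833
  s[U,V] = ((-1.25)·(-0.25) + (1.75)·(-2.25) + (-0.25)·(0.75) + (-0.25)·(1.75)) / 3 = -4.25/3 = -1.4167
  s[V,V] = ((-0.25)·(-0.25) + (-2.25)·(-2.25) + (0.75)·(0.75) + (1.75)·(1.75)) / 3 = 8.75/3 = 2.9167
  Sample standard deviations s_i = √(s[i,i]):
  s(U) = √(1.5833) = 1.2583
  s(V) = √(2.9167) = 1.7078

Step 3 — r_{ij} = s_{ij} / (s_i · s_j):
  r[U,U] = 1 (diagonal).
  r[U,V] = -1.4167 / (1.2583 · 1.7078) = -1.4167 / 2.149 = -0.6592
  r[V,V] = 1 (diagonal).

R is symmetric with unit diagonal. Assembling:

R = [[1, -0.6592],
 [-0.6592, 1]]


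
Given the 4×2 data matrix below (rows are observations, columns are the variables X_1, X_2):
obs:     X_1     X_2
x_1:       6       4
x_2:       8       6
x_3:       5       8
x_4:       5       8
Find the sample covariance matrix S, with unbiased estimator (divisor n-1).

Step 1 — column means:
  mean(X_1) = (6 + 8 + 5 + 5) / 4 = 24/4 = 6
  mean(X_2) = (4 + 6 + 8 + 8) / 4 = 26/4 = 6.5

Step 2 — sample covariance S[i,j] = (1/(n-1)) · Σ_k (x_{k,i} - mean_i) · (x_{k,j} - mean_j), with n-1 = 3.
  S[X_1,X_1] = ((0)·(0) + (2)·(2) + (-1)·(-1) + (-1)·(-1)) / 3 = 6/3 = 2
  S[X_1,X_2] = ((0)·(-2.5) + (2)·(-0.5) + (-1)·(1.5) + (-1)·(1.5)) / 3 = -4/3 = -1.3333
  S[X_2,X_2] = ((-2.5)·(-2.5) + (-0.5)·(-0.5) + (1.5)·(1.5) + (1.5)·(1.5)) / 3 = 11/3 = 3.6667

S is symmetric (S[j,i] = S[i,j]). Assembling:

S = [[2, -1.3333],
 [-1.3333, 3.6667]]


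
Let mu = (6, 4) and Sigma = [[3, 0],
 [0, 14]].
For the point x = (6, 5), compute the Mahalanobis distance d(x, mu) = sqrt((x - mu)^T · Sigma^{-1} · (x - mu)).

Step 1 — centre the observation: (x - mu) = (0, 1).

Step 2 — invert Sigma. det(Sigma) = 3·14 - (0)² = 42.
  Sigma^{-1} = (1/det) · [[d, -b], [-b, a]] = [[0.3333, 0],
 [0, 0.0714]].

Step 3 — form the quadratic (x - mu)^T · Sigma^{-1} · (x - mu):
  Sigma^{-1} · (x - mu) = (0, 0.0714).
  (x - mu)^T · [Sigma^{-1} · (x - mu)] = (0)·(0) + (1)·(0.0714) = 0.0714.

Step 4 — take square root: d = √(0.0714) ≈ 0.2673.

d(x, mu) = √(0.0714) ≈ 0.2673


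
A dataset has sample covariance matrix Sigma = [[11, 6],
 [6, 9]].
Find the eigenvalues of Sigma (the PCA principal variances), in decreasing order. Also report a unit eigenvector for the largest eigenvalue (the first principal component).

Step 1 — characteristic polynomial of 2×2 Sigma:
  det(Sigma - λI) = λ² - trace · λ + det = 0.
  trace = 11 + 9 = 20, det = 11·9 - (6)² = 63.
Step 2 — discriminant:
  Δ = trace² - 4·det = 400 - 252 = 148.
Step 3 — eigenvalues:
  λ = (trace ± √Δ)/2 = (20 ± 12.1655)/2,
  λ_1 = 16.0828,  λ_2 = 3.9172.

Step 4 — unit eigenvector for λ_1: solve (Sigma - λ_1 I)v = 0. First row:
  (11 - 16.0828)·v_x + (6)·v_y = 0, i.e. (-5.0828)·v_x + (6)·v_y = 0,
  so v ∝ (b, λ_1 - a) = (6, 5.0828) = u.
  ||u|| = √((6)² + (5.0828)²) = √(61.8345) ≈ 7.8635,
  v_1 = u/||u|| ≈ (0.763, 0.6464) (||v_1|| = 1).

λ_1 = 16.0828,  λ_2 = 3.9172;  v_1 ≈ (0.763, 0.6464)


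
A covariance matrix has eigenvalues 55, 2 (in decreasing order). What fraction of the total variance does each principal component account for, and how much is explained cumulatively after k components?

Step 1 — total variance = trace(Sigma) = Σ λ_i = 55 + 2 = 57.

Step 2 — fraction explained by component i = λ_i / Σ λ:
  PC1: 55/57 = 0.9649
  PC2: 2/57 = 0.0351

Step 3 — cumulative fraction after k components = (λ_1 + ... + λ_k) / Σ λ:
  k = 1: 55/57 = 0.9649
  k = 2: (55 + 2)/57 = 57/57 = 1

Summary (fraction, with percent):

explained: PC1 0.9649 (96.49%), PC2 0.0351 (3.51%);  cumulative: 0.9649, 1


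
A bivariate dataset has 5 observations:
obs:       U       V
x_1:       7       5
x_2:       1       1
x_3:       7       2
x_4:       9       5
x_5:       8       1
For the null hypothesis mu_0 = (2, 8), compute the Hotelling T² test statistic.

Step 1 — sample mean vector:
  mean(U) = (7 + 1 + 7 + 9 + 8) / 5 = 32/5 = 6.4
  mean(V) = (5 + 1 + 2 + 5 + 1) / 5 = 14/5 = 2.8
  x̄ = (6.4, 2.8),  deviation x̄ - mu_0 = (6.4, 2.8) - (2, 8) = (4.4, -5.2).

Step 2 — sample covariance matrix, S[i,j] = (1/(n-1)) · Σ_k (x_{k,i} - mean_i) · (x_{k,j} - mean_j), divisor n-1 = 4:
  S[U,U] = ((0.6)·(0.6) + (-5.4)·(-5.4) + (0.6)·(0.6) + (2.6)·(2.6) + (1.6)·(1.6)) / 4 = 39.2/4 = 9.8
  S[U,V] = ((0.6)·(2.2) + (-5.4)·(-1.8) + (0.6)·(-0.8) + (2.6)·(2.2) + (1.6)·(-1.8)) / 4 = 13.4/4 = 3.35
  S[V,V] = ((2.2)·(2.2) + (-1.8)·(-1.8) + (-0.8)·(-0.8) + (2.2)·(2.2) + (-1.8)·(-1.8)) / 4 = 16.8/4 = 4.2
  S = [[9.8, 3.35],
 [3.35, 4.2]].

Step 3 — invert S. det(S) = 9.8·4.2 - (3.35)² = 29.9375.
  S^{-1} = (1/det) · [[d, -b], [-b, a]] = [[0.1403, -0.1119],
 [-0.1119, 0.3273]].

Step 4 — quadratic form (x̄ - mu_0)^T · S^{-1} · (x̄ - mu_0):
  S^{-1} · (x̄ - mu_0) = (1.1992, -2.1946),
  (x̄ - mu_0)^T · [...] = (4.4)·(1.1992) + (-5.2)·(-2.1946) = 16.6881.

Step 5 — scale by n: T² = 5 · 16.6881 = 83.4405.

T² ≈ 83.4405


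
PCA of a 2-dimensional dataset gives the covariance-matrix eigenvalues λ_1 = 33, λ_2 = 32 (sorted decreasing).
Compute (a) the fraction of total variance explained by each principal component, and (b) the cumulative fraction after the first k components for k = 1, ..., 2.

Step 1 — total variance = trace(Sigma) = Σ λ_i = 33 + 32 = 65.

Step 2 — fraction explained by component i = λ_i / Σ λ:
  PC1: 33/65 = 0.5077
  PC2: 32/65 = 0.4923

Step 3 — cumulative fraction after k components = (λ_1 + ... + λ_k) / Σ λ:
  k = 1: 33/65 = 0.5077
  k = 2: (33 + 32)/65 = 65/65 = 1

Summary (fraction, with percent):

explained: PC1 0.5077 (50.77%), PC2 0.4923 (49.23%);  cumulative: 0.5077, 1


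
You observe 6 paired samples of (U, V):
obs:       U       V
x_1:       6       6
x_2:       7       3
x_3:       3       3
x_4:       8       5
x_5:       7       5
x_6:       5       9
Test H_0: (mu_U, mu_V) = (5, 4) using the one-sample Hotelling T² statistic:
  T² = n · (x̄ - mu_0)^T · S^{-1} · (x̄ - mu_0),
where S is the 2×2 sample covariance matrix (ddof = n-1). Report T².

Step 1 — sample mean vector:
  mean(U) = (6 + 7 + 3 + 8 + 7 + 5) / 6 = 36/6 = 6
  mean(V) = (6 + 3 + 3 + 5 + 5 + 9) / 6 = 31/6 = 5.1667
  x̄ = (6, 5.1667),  deviation x̄ - mu_0 = (6, 5.1667) - (5, 4) = (1, 1.1667).

Step 2 — sample covariance matrix, S[i,j] = (1/(n-1)) · Σ_k (x_{k,i} - mean_i) · (x_{k,j} - mean_j), divisor n-1 = 5:
  S[U,U] = ((0)·(0) + (1)·(1) + (-3)·(-3) + (2)·(2) + (1)·(1) + (-1)·(-1)) / 5 = 16/5 = 3.2
  S[U,V] = ((0)·(0.8333) + (1)·(-2.1667) + (-3)·(-2.1667) + (2)·(-0.1667) + (1)·(-0.1667) + (-1)·(3.8333)) / 5 = 0/5 = 0
  S[V,V] = ((0.8333)·(0.8333) + (-2.1667)·(-2.1667) + (-2.1667)·(-2.1667) + (-0.1667)·(-0.1667) + (-0.1667)·(-0.1667) + (3.8333)·(3.8333)) / 5 = 24.8333/5 = 4.9667
  S = [[3.2, 0],
 [0, 4.9667]].

Step 3 — invert S. det(S) = 3.2·4.9667 - (0)² = 15.8933.
  S^{-1} = (1/det) · [[d, -b], [-b, a]] = [[0.3125, 0],
 [0, 0.2013]].

Step 4 — quadratic form (x̄ - mu_0)^T · S^{-1} · (x̄ - mu_0):
  S^{-1} · (x̄ - mu_0) = (0.3125, 0.2349),
  (x̄ - mu_0)^T · [...] = (1)·(0.3125) + (1.1667)·(0.2349) = 0.5865.

Step 5 — scale by n: T² = 6 · 0.5865 = 3.5193.

T² ≈ 3.5193


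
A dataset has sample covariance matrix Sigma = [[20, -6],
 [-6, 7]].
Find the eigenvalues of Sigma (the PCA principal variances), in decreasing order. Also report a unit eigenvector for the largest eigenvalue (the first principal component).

Step 1 — characteristic polynomial of 2×2 Sigma:
  det(Sigma - λI) = λ² - trace · λ + det = 0.
  trace = 20 + 7 = 27, det = 20·7 - (-6)² = 104.
Step 2 — discriminant:
  Δ = trace² - 4·det = 729 - 416 = 313.
Step 3 — eigenvalues:
  λ = (trace ± √Δ)/2 = (27 ± 17.6918)/2,
  λ_1 = 22.3459,  λ_2 = 4.6541.

Step 4 — unit eigenvector for λ_1: solve (Sigma - λ_1 I)v = 0. First row:
  (20 - 22.3459)·v_x + (-6)·v_y = 0, i.e. (-2.3459)·v_x + (-6)·v_y = 0,
  so v ∝ (b, λ_1 - a) = (-6, 2.3459); multiply by -1 so the first entry is positive: u = (6, -2.3459).
  ||u|| = √((6)² + (-2.3459)²) = √(41.5033) ≈ 6.4423,
  v_1 = u/||u|| ≈ (0.9313, -0.3641) (||v_1|| = 1).

λ_1 = 22.3459,  λ_2 = 4.6541;  v_1 ≈ (0.9313, -0.3641)


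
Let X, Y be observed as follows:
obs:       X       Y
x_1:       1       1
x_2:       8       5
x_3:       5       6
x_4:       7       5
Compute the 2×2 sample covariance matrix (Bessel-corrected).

Step 1 — column means:
  mean(X) = (1 + 8 + 5 + 7) / 4 = 21/4 = 5.25
  mean(Y) = (1 + 5 + 6 + 5) / 4 = 17/4 = 4.25

Step 2 — sample covariance S[i,j] = (1/(n-1)) · Σ_k (x_{k,i} - mean_i) · (x_{k,j} - mean_j), with n-1 = 3.
  S[X,X] = ((-4.25)·(-4.25) + (2.75)·(2.75) + (-0.25)·(-0.25) + (1.75)·(1.75)) / 3 = 28.75/3 = 9.5833
  S[X,Y] = ((-4.25)·(-3.25) + (2.75)·(0.75) + (-0.25)·(1.75) + (1.75)·(0.75)) / 3 = 16.75/3 = 5.5833
  S[Y,Y] = ((-3.25)·(-3.25) + (0.75)·(0.75) + (1.75)·(1.75) + (0.75)·(0.75)) / 3 = 14.75/3 = 4.9167

S is symmetric (S[j,i] = S[i,j]). Assembling:

S = [[9.5833, 5.5833],
 [5.5833, 4.9167]]


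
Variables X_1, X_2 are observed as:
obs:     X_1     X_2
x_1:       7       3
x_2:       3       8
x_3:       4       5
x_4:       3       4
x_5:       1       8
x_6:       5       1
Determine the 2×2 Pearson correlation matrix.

Step 1 — column means:
  mean(X_1) = (7 + 3 + 4 + 3 + 1 + 5) / 6 = 23/6 = 3.8333
  mean(X_2) = (3 + 8 + 5 + 4 + 8 + 1) / 6 = 29/6 = 4.8333

Step 2 — sample variances and covariances s[i,j] = (1/(n-1)) · Σ_k (x_{k,i} - mean_i) · (x_{k,j} - mean_j), with n-1 = 5:
  s[X_1,X_1] = ((3.1667)·(3.1667) + (-0.8333)·(-0.8333) + (0.1667)·(0.1667) + (-0.8333)·(-0.8333) + (-2.8333)·(-2.8333) + (1.1667)·(1.1667)) / 5 = 20.8333/5 = 4.1667
  s[X_1,X_2] = ((3.1667)·(-1.8333) + (-0.8333)·(3.1667) + (0.1667)·(0.1667) + (-0.8333)·(-0.8333) + (-2.8333)·(3.1667) + (1.1667)·(-3.8333)) / 5 = -21.1667/5 = -4.2333
  s[X_2,X_2] = ((-1.8333)·(-1.8333) + (3.1667)·(3.1667) + (0.1667)·(0.1667) + (-0.8333)·(-0.8333) + (3.1667)·(3.1667) + (-3.8333)·(-3.8333)) / 5 = 38.8333/5 = 7.7667
  Sample standard deviations s_i = √(s[i,i]):
  s(X_1) = √(4.1667) = 2.0412
  s(X_2) = √(7.7667) = 2.7869

Step 3 — r_{ij} = s_{ij} / (s_i · s_j):
  r[X_1,X_1] = 1 (diagonal).
  r[X_1,X_2] = -4.2333 / (2.0412 · 2.7869) = -4.2333 / 5.6887 = -0.7442
  r[X_2,X_2] = 1 (diagonal).

R is symmetric with unit diagonal. Assembling:

R = [[1, -0.7442],
 [-0.7442, 1]]


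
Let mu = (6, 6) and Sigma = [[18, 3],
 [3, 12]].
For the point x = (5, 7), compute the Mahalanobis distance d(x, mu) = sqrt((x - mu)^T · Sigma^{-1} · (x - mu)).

Step 1 — centre the observation: (x - mu) = (-1, 1).

Step 2 — invert Sigma. det(Sigma) = 18·12 - (3)² = 207.
  Sigma^{-1} = (1/det) · [[d, -b], [-b, a]] = [[0.058, -0.0145],
 [-0.0145, 0.087]].

Step 3 — form the quadratic (x - mu)^T · Sigma^{-1} · (x - mu):
  Sigma^{-1} · (x - mu) = (-0.0725, 0.1014).
  (x - mu)^T · [Sigma^{-1} · (x - mu)] = (-1)·(-0.0725) + (1)·(0.1014) = 0.1739.

Step 4 — take square root: d = √(0.1739) ≈ 0.417.

d(x, mu) = √(0.1739) ≈ 0.417


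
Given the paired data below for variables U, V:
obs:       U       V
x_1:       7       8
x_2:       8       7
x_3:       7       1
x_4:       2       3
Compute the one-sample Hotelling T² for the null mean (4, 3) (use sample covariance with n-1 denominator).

Step 1 — sample mean vector:
  mean(U) = (7 + 8 + 7 + 2) / 4 = 24/4 = 6
  mean(V) = (8 + 7 + 1 + 3) / 4 = 19/4 = 4.75
  x̄ = (6, 4.75),  deviation x̄ - mu_0 = (6, 4.75) - (4, 3) = (2, 1.75).

Step 2 — sample covariance matrix, S[i,j] = (1/(n-1)) · Σ_k (x_{k,i} - mean_i) · (x_{k,j} - mean_j), divisor n-1 = 3:
  S[U,U] = ((1)·(1) + (2)·(2) + (1)·(1) + (-4)·(-4)) / 3 = 22/3 = 7.3333
  S[U,V] = ((1)·(3.25) + (2)·(2.25) + (1)·(-3.75) + (-4)·(-1.75)) / 3 = 11/3 = 3.6667
  S[V,V] = ((3.25)·(3.25) + (2.25)·(2.25) + (-3.75)·(-3.75) + (-1.75)·(-1.75)) / 3 = 32.75/3 = 10.9167
  S = [[7.3333, 3.6667],
 [3.6667, 10.9167]].

Step 3 — invert S. det(S) = 7.3333·10.9167 - (3.6667)² = 66.6111.
  S^{-1} = (1/det) · [[d, -b], [-b, a]] = [[0.1639, -0.055],
 [-0.055, 0.1101]].

Step 4 — quadratic form (x̄ - mu_0)^T · S^{-1} · (x̄ - mu_0):
  S^{-1} · (x̄ - mu_0) = (0.2314, 0.0826),
  (x̄ - mu_0)^T · [...] = (2)·(0.2314) + (1.75)·(0.0826) = 0.6074.

Step 5 — scale by n: T² = 4 · 0.6074 = 2.4295.

T² ≈ 2.4295


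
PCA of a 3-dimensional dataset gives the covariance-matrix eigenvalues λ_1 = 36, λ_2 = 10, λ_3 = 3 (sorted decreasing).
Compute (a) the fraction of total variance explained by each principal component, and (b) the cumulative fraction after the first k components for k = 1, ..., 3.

Step 1 — total variance = trace(Sigma) = Σ λ_i = 36 + 10 + 3 = 49.

Step 2 — fraction explained by component i = λ_i / Σ λ:
  PC1: 36/49 = 0.7347
  PC2: 10/49 = 0.2041
  PC3: 3/49 = 0.0612

Step 3 — cumulative fraction after k components = (λ_1 + ... + λ_k) / Σ λ:
  k = 1: 36/49 = 0.7347
  k = 2: (36 + 10)/49 = 46/49 = 0.9388
  k = 3: (36 + 10 + 3)/49 = 49/49 = 1

Summary (fraction, with percent):

explained: PC1 0.7347 (73.47%), PC2 0.2041 (20.41%), PC3 0.0612 (6.12%);  cumulative: 0.7347, 0.9388, 1


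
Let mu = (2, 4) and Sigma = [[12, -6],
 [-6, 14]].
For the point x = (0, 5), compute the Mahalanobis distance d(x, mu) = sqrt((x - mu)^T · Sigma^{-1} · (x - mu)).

Step 1 — centre the observation: (x - mu) = (-2, 1).

Step 2 — invert Sigma. det(Sigma) = 12·14 - (-6)² = 132.
  Sigma^{-1} = (1/det) · [[d, -b], [-b, a]] = [[0.1061, 0.0455],
 [0.0455, 0.0909]].

Step 3 — form the quadratic (x - mu)^T · Sigma^{-1} · (x - mu):
  Sigma^{-1} · (x - mu) = (-0.1667, 0).
  (x - mu)^T · [Sigma^{-1} · (x - mu)] = (-2)·(-0.1667) + (1)·(0) = 0.3333.

Step 4 — take square root: d = √(0.3333) ≈ 0.5774.

d(x, mu) = √(0.3333) ≈ 0.5774


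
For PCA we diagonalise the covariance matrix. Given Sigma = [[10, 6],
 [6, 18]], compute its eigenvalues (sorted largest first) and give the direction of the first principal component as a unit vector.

Step 1 — characteristic polynomial of 2×2 Sigma:
  det(Sigma - λI) = λ² - trace · λ + det = 0.
  trace = 10 + 18 = 28, det = 10·18 - (6)² = 144.
Step 2 — discriminant:
  Δ = trace² - 4·det = 784 - 576 = 208.
Step 3 — eigenvalues:
  λ = (trace ± √Δ)/2 = (28 ± 14.4222)/2,
  λ_1 = 21.2111,  λ_2 = 6.7889.

Step 4 — unit eigenvector for λ_1: solve (Sigma - λ_1 I)v = 0. First row:
  (10 - 21.2111)·v_x + (6)·v_y = 0, i.e. (-11.2111)·v_x + (6)·v_y = 0,
  so v ∝ (b, λ_1 - a) = (6, 11.2111) = u.
  ||u|| = √((6)² + (11.2111)²) = √(161.6888) ≈ 12.7157,
  v_1 = u/||u|| ≈ (0.4719, 0.8817) (||v_1|| = 1).

λ_1 = 21.2111,  λ_2 = 6.7889;  v_1 ≈ (0.4719, 0.8817)


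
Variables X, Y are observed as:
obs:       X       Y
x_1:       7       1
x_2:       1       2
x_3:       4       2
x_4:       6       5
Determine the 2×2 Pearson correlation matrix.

Step 1 — column means:
  mean(X) = (7 + 1 + 4 + 6) / 4 = 18/4 = 4.5
  mean(Y) = (1 + 2 + 2 + 5) / 4 = 10/4 = 2.5

Step 2 — sample variances and covariances s[i,j] = (1/(n-1)) · Σ_k (x_{k,i} - mean_i) · (x_{k,j} - mean_j), with n-1 = 3:
  s[X,X] = ((2.5)·(2.5) + (-3.5)·(-3.5) + (-0.5)·(-0.5) + (1.5)·(1.5)) / 3 = 21/3 = 7
  s[X,Y] = ((2.5)·(-1.5) + (-3.5)·(-0.5) + (-0.5)·(-0.5) + (1.5)·(2.5)) / 3 = 2/3 = 0.6667
  s[Y,Y] = ((-1.5)·(-1.5) + (-0.5)·(-0.5) + (-0.5)·(-0.5) + (2.5)·(2.5)) / 3 = 9/3 = 3
  Sample standard deviations s_i = √(s[i,i]):
  s(X) = √(7) = 2.6458
  s(Y) = √(3) = 1.7321

Step 3 — r_{ij} = s_{ij} / (s_i · s_j):
  r[X,X] = 1 (diagonal).
  r[X,Y] = 0.6667 / (2.6458 · 1.7321) = 0.6667 / 4.5826 = 0.1455
  r[Y,Y] = 1 (diagonal).

R is symmetric with unit diagonal. Assembling:

R = [[1, 0.1455],
 [0.1455, 1]]


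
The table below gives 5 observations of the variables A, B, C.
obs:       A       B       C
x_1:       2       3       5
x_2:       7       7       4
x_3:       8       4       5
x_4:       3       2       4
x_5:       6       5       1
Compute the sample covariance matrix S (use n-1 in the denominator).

Step 1 — column means:
  mean(A) = (2 + 7 + 8 + 3 + 6) / 5 = 26/5 = 5.2
  mean(B) = (3 + 7 + 4 + 2 + 5) / 5 = 21/5 = 4.2
  mean(C) = (5 + 4 + 5 + 4 + 1) / 5 = 19/5 = 3.8

Step 2 — sample covariance S[i,j] = (1/(n-1)) · Σ_k (x_{k,i} - mean_i) · (x_{k,j} - mean_j), with n-1 = 4.
  S[A,A] = ((-3.2)·(-3.2) + (1.8)·(1.8) + (2.8)·(2.8) + (-2.2)·(-2.2) + (0.8)·(0.8)) / 4 = 26.8/4 = 6.7
  S[A,B] = ((-3.2)·(-1.2) + (1.8)·(2.8) + (2.8)·(-0.2) + (-2.2)·(-2.2) + (0.8)·(0.8)) / 4 = 13.8/4 = 3.45
  S[A,C] = ((-3.2)·(1.2) + (1.8)·(0.2) + (2.8)·(1.2) + (-2.2)·(0.2) + (0.8)·(-2.8)) / 4 = -2.8/4 = -0.7
  S[B,B] = ((-1.2)·(-1.2) + (2.8)·(2.8) + (-0.2)·(-0.2) + (-2.2)·(-2.2) + (0.8)·(0.8)) / 4 = 14.8/4 = 3.7
  S[B,C] = ((-1.2)·(1.2) + (2.8)·(0.2) + (-0.2)·(1.2) + (-2.2)·(0.2) + (0.8)·(-2.8)) / 4 = -3.8/4 = -0.95
  S[C,C] = ((1.2)·(1.2) + (0.2)·(0.2) + (1.2)·(1.2) + (0.2)·(0.2) + (-2.8)·(-2.8)) / 4 = 10.8/4 = 2.7

S is symmetric (S[j,i] = S[i,j]). Assembling:

S = [[6.7, 3.45, -0.7],
 [3.45, 3.7, -0.95],
 [-0.7, -0.95, 2.7]]


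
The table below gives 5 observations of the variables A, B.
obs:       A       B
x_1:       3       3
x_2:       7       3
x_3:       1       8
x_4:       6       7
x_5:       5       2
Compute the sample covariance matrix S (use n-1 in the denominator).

Step 1 — column means:
  mean(A) = (3 + 7 + 1 + 6 + 5) / 5 = 22/5 = 4.4
  mean(B) = (3 + 3 + 8 + 7 + 2) / 5 = 23/5 = 4.6

Step 2 — sample covariance S[i,j] = (1/(n-1)) · Σ_k (x_{k,i} - mean_i) · (x_{k,j} - mean_j), with n-1 = 4.
  S[A,A] = ((-1.4)·(-1.4) + (2.6)·(2.6) + (-3.4)·(-3.4) + (1.6)·(1.6) + (0.6)·(0.6)) / 4 = 23.2/4 = 5.8
  S[A,B] = ((-1.4)·(-1.6) + (2.6)·(-1.6) + (-3.4)·(3.4) + (1.6)·(2.4) + (0.6)·(-2.6)) / 4 = -11.2/4 = -2.8
  S[B,B] = ((-1.6)·(-1.6) + (-1.6)·(-1.6) + (3.4)·(3.4) + (2.4)·(2.4) + (-2.6)·(-2.6)) / 4 = 29.2/4 = 7.3

S is symmetric (S[j,i] = S[i,j]). Assembling:

S = [[5.8, -2.8],
 [-2.8, 7.3]]


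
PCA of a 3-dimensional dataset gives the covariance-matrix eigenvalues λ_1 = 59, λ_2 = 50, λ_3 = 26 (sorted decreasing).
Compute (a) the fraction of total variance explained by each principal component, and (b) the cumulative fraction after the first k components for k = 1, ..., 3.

Step 1 — total variance = trace(Sigma) = Σ λ_i = 59 + 50 + 26 = 135.

Step 2 — fraction explained by component i = λ_i / Σ λ:
  PC1: 59/135 = 0.437
  PC2: 50/135 = 0.3704
  PC3: 26/135 = 0.1926

Step 3 — cumulative fraction after k components = (λ_1 + ... + λ_k) / Σ λ:
  k = 1: 59/135 = 0.437
  k = 2: (59 + 50)/135 = 109/135 = 0.8074
  k = 3: (59 + 50 + 26)/135 = 135/135 = 1

Summary (fraction, with percent):

explained: PC1 0.437 (43.7%), PC2 0.3704 (37.04%), PC3 0.1926 (19.26%);  cumulative: 0.437, 0.8074, 1


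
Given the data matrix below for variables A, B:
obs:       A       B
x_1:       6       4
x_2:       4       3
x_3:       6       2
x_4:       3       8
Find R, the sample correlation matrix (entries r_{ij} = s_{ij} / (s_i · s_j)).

Step 1 — column means:
  mean(A) = (6 + 4 + 6 + 3) / 4 = 19/4 = 4.75
  mean(B) = (4 + 3 + 2 + 8) / 4 = 17/4 = 4.25

Step 2 — sample variances and covariances s[i,j] = (1/(n-1)) · Σ_k (x_{k,i} - mean_i) · (x_{k,j} - mean_j), with n-1 = 3:
  s[A,A] = ((1.25)·(1.25) + (-0.75)·(-0.75) + (1.25)·(1.25) + (-1.75)·(-1.75)) / 3 = 6.75/3 = 2.25
  s[A,B] = ((1.25)·(-0.25) + (-0.75)·(-1.25) + (1.25)·(-2.25) + (-1.75)·(3.75)) / 3 = -8.75/3 = -2.9167
  s[B,B] = ((-0.25)·(-0.25) + (-1.25)·(-1.25) + (-2.25)·(-2.25) + (3.75)·(3.75)) / 3 = 20.75/3 = 6.9167
  Sample standard deviations s_i = √(s[i,i]):
  s(A) = √(2.25) = 1.5
  s(B) = √(6.9167) = 2.63

Step 3 — r_{ij} = s_{ij} / (s_i · s_j):
  r[A,A] = 1 (diagonal).
  r[A,B] = -2.9167 / (1.5 · 2.63) = -2.9167 / 3.9449 = -0.7393
  r[B,B] = 1 (diagonal).

R is symmetric with unit diagonal. Assembling:

R = [[1, -0.7393],
 [-0.7393, 1]]


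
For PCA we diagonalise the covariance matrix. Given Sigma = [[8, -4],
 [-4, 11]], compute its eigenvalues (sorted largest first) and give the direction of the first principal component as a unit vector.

Step 1 — characteristic polynomial of 2×2 Sigma:
  det(Sigma - λI) = λ² - trace · λ + det = 0.
  trace = 8 + 11 = 19, det = 8·11 - (-4)² = 72.
Step 2 — discriminant:
  Δ = trace² - 4·det = 361 - 288 = 73.
Step 3 — eigenvalues:
  λ = (trace ± √Δ)/2 = (19 ± 8.544)/2,
  λ_1 = 13.772,  λ_2 = 5.228.

Step 4 — unit eigenvector for λ_1: solve (Sigma - λ_1 I)v = 0. First row:
  (8 - 13.772)·v_x + (-4)·v_y = 0, i.e. (-5.772)·v_x + (-4)·v_y = 0,
  so v ∝ (b, λ_1 - a) = (-4, 5.772); multiply by -1 so the first entry is positive: u = (4, -5.772).
  ||u|| = √((4)² + (-5.772)²) = √(49.316) ≈ 7.0225,
  v_1 = u/||u|| ≈ (0.5696, -0.8219) (||v_1|| = 1).

λ_1 = 13.772,  λ_2 = 5.228;  v_1 ≈ (0.5696, -0.8219)


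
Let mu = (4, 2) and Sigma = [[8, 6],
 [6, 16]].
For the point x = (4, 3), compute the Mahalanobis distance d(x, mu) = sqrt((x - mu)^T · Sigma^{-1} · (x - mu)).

Step 1 — centre the observation: (x - mu) = (0, 1).

Step 2 — invert Sigma. det(Sigma) = 8·16 - (6)² = 92.
  Sigma^{-1} = (1/det) · [[d, -b], [-b, a]] = [[0.1739, -0.0652],
 [-0.0652, 0.087]].

Step 3 — form the quadratic (x - mu)^T · Sigma^{-1} · (x - mu):
  Sigma^{-1} · (x - mu) = (-0.0652, 0.087).
  (x - mu)^T · [Sigma^{-1} · (x - mu)] = (0)·(-0.0652) + (1)·(0.087) = 0.087.

Step 4 — take square root: d = √(0.087) ≈ 0.2949.

d(x, mu) = √(0.087) ≈ 0.2949


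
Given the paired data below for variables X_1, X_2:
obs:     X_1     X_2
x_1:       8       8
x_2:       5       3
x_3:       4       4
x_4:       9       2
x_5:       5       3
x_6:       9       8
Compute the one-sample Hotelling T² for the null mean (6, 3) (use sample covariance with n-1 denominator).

Step 1 — sample mean vector:
  mean(X_1) = (8 + 5 + 4 + 9 + 5 + 9) / 6 = 40/6 = 6.6667
  mean(X_2) = (8 + 3 + 4 + 2 + 3 + 8) / 6 = 28/6 = 4.6667
  x̄ = (6.6667, 4.6667),  deviation x̄ - mu_0 = (6.6667, 4.6667) - (6, 3) = (0.6667, 1.6667).

Step 2 — sample covariance matrix, S[i,j] = (1/(n-1)) · Σ_k (x_{k,i} - mean_i) · (x_{k,j} - mean_j), divisor n-1 = 5:
  S[X_1,X_1] = ((1.3333)·(1.3333) + (-1.6667)·(-1.6667) + (-2.6667)·(-2.6667) + (2.3333)·(2.3333) + (-1.6667)·(-1.6667) + (2.3333)·(2.3333)) / 5 = 25.3333/5 = 5.0667
  S[X_1,X_2] = ((1.3333)·(3.3333) + (-1.6667)·(-1.6667) + (-2.6667)·(-0.6667) + (2.3333)·(-2.6667) + (-1.6667)·(-1.6667) + (2.3333)·(3.3333)) / 5 = 13.3333/5 = 2.6667
  S[X_2,X_2] = ((3.3333)·(3.3333) + (-1.6667)·(-1.6667) + (-0.6667)·(-0.6667) + (-2.6667)·(-2.6667) + (-1.6667)·(-1.6667) + (3.3333)·(3.3333)) / 5 = 35.3333/5 = 7.0667
  S = [[5.0667, 2.6667],
 [2.6667, 7.0667]].

Step 3 — invert S. det(S) = 5.0667·7.0667 - (2.6667)² = 28.6933.
  S^{-1} = (1/det) · [[d, -b], [-b, a]] = [[0.2463, -0.0929],
 [-0.0929, 0.1766]].

Step 4 — quadratic form (x̄ - mu_0)^T · S^{-1} · (x̄ - mu_0):
  S^{-1} · (x̄ - mu_0) = (0.0093, 0.2323),
  (x̄ - mu_0)^T · [...] = (0.6667)·(0.0093) + (1.6667)·(0.2323) = 0.3934.

Step 5 — scale by n: T² = 6 · 0.3934 = 2.3606.

T² ≈ 2.3606


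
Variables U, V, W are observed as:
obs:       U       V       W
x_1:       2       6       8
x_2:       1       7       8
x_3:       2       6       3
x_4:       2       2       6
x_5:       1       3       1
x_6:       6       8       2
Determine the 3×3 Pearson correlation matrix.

Step 1 — column means:
  mean(U) = (2 + 1 + 2 + 2 + 1 + 6) / 6 = 14/6 = 2.3333
  mean(V) = (6 + 7 + 6 + 2 + 3 + 8) / 6 = 32/6 = 5.3333
  mean(W) = (8 + 8 + 3 + 6 + 1 + 2) / 6 = 28/6 = 4.6667

Step 2 — sample variances and covariances s[i,j] = (1/(n-1)) · Σ_k (x_{k,i} - mean_i) · (x_{k,j} - mean_j), with n-1 = 5:
  s[U,U] = ((-0.3333)·(-0.3333) + (-1.3333)·(-1.3333) + (-0.3333)·(-0.3333) + (-0.3333)·(-0.3333) + (-1.3333)·(-1.3333) + (3.6667)·(3.6667)) / 5 = 17.3333/5 = 3.4667
  s[U,V] = ((-0.3333)·(0.6667) + (-1.3333)·(1.6667) + (-0.3333)·(0.6667) + (-0.3333)·(-3.3333) + (-1.3333)·(-2.3333) + (3.6667)·(2.6667)) / 5 = 11.3333/5 = 2.2667
  s[U,W] = ((-0.3333)·(3.3333) + (-1.3333)·(3.3333) + (-0.3333)·(-1.6667) + (-0.3333)·(1.3333) + (-1.3333)·(-3.6667) + (3.6667)·(-2.6667)) / 5 = -10.3333/5 = -2.0667
  s[V,V] = ((0.6667)·(0.6667) + (1.6667)·(1.6667) + (0.6667)·(0.6667) + (-3.3333)·(-3.3333) + (-2.3333)·(-2.3333) + (2.6667)·(2.6667)) / 5 = 27.3333/5 = 5.4667
  s[V,W] = ((0.6667)·(3.3333) + (1.6667)·(3.3333) + (0.6667)·(-1.6667) + (-3.3333)·(1.3333) + (-2.3333)·(-3.6667) + (2.6667)·(-2.6667)) / 5 = 3.6667/5 = 0.7333
  s[W,W] = ((3.3333)·(3.3333) + (3.3333)·(3.3333) + (-1.6667)·(-1.6667) + (1.3333)·(1.3333) + (-3.6667)·(-3.6667) + (-2.6667)·(-2.6667)) / 5 = 47.3333/5 = 9.4667
  Sample standard deviations s_i = √(s[i,i]):
  s(U) = √(3.4667) = 1.8619
  s(V) = √(5.4667) = 2.3381
  s(W) = √(9.4667) = 3.0768

Step 3 — r_{ij} = s_{ij} / (s_i · s_j):
  r[U,U] = 1 (diagonal).
  r[U,V] = 2.2667 / (1.8619 · 2.3381) = 2.2667 / 4.3533 = 0.5207
  r[U,W] = -2.0667 / (1.8619 · 3.0768) = -2.0667 / 5.7287 = -0.3608
  r[V,V] = 1 (diagonal).
  r[V,W] = 0.7333 / (2.3381 · 3.0768) = 0.7333 / 7.1938 = 0.1019
  r[W,W] = 1 (diagonal).

R is symmetric with unit diagonal. Assembling:

R = [[1, 0.5207, -0.3608],
 [0.5207, 1, 0.1019],
 [-0.3608, 0.1019, 1]]


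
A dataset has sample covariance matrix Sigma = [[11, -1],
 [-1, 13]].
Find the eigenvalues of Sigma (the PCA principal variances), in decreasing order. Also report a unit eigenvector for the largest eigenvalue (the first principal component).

Step 1 — characteristic polynomial of 2×2 Sigma:
  det(Sigma - λI) = λ² - trace · λ + det = 0.
  trace = 11 + 13 = 24, det = 11·13 - (-1)² = 142.
Step 2 — discriminant:
  Δ = trace² - 4·det = 576 - 568 = 8.
Step 3 — eigenvalues:
  λ = (trace ± √Δ)/2 = (24 ± 2.8284)/2,
  λ_1 = 13.4142,  λ_2 = 10.5858.

Step 4 — unit eigenvector for λ_1: solve (Sigma - λ_1 I)v = 0. First row:
  (11 - 13.4142)·v_x + (-1)·v_y = 0, i.e. (-2.4142)·v_x + (-1)·v_y = 0,
  so v ∝ (b, λ_1 - a) = (-1, 2.4142); multiply by -1 so the first entry is positive: u = (1, -2.4142).
  ||u|| = √((1)² + (-2.4142)²) = √(6.8284) ≈ 2.6131,
  v_1 = u/||u|| ≈ (0.3827, -0.9239) (||v_1|| = 1).

λ_1 = 13.4142,  λ_2 = 10.5858;  v_1 ≈ (0.3827, -0.9239)


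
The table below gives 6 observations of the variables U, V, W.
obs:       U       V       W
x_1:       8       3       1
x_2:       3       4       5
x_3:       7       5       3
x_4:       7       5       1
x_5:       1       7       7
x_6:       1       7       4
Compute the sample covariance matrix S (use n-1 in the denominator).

Step 1 — column means:
  mean(U) = (8 + 3 + 7 + 7 + 1 + 1) / 6 = 27/6 = 4.5
  mean(V) = (3 + 4 + 5 + 5 + 7 + 7) / 6 = 31/6 = 5.1667
  mean(W) = (1 + 5 + 3 + 1 + 7 + 4) / 6 = 21/6 = 3.5

Step 2 — sample covariance S[i,j] = (1/(n-1)) · Σ_k (x_{k,i} - mean_i) · (x_{k,j} - mean_j), with n-1 = 5.
  S[U,U] = ((3.5)·(3.5) + (-1.5)·(-1.5) + (2.5)·(2.5) + (2.5)·(2.5) + (-3.5)·(-3.5) + (-3.5)·(-3.5)) / 5 = 51.5/5 = 10.3
  S[U,V] = ((3.5)·(-2.1667) + (-1.5)·(-1.1667) + (2.5)·(-0.1667) + (2.5)·(-0.1667) + (-3.5)·(1.8333) + (-3.5)·(1.8333)) / 5 = -19.5/5 = -3.9
  S[U,W] = ((3.5)·(-2.5) + (-1.5)·(1.5) + (2.5)·(-0.5) + (2.5)·(-2.5) + (-3.5)·(3.5) + (-3.5)·(0.5)) / 5 = -32.5/5 = -6.5
  S[V,V] = ((-2.1667)·(-2.1667) + (-1.1667)·(-1.1667) + (-0.1667)·(-0.1667) + (-0.1667)·(-0.1667) + (1.8333)·(1.8333) + (1.8333)·(1.8333)) / 5 = 12.8333/5 = 2.5667
  S[V,W] = ((-2.1667)·(-2.5) + (-1.1667)·(1.5) + (-0.1667)·(-0.5) + (-0.1667)·(-2.5) + (1.8333)·(3.5) + (1.8333)·(0.5)) / 5 = 11.5/5 = 2.3
  S[W,W] = ((-2.5)·(-2.5) + (1.5)·(1.5) + (-0.5)·(-0.5) + (-2.5)·(-2.5) + (3.5)·(3.5) + (0.5)·(0.5)) / 5 = 27.5/5 = 5.5

S is symmetric (S[j,i] = S[i,j]). Assembling:

S = [[10.3, -3.9, -6.5],
 [-3.9, 2.5667, 2.3],
 [-6.5, 2.3, 5.5]]


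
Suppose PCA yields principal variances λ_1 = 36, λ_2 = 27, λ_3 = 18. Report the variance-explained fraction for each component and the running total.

Step 1 — total variance = trace(Sigma) = Σ λ_i = 36 + 27 + 18 = 81.

Step 2 — fraction explained by component i = λ_i / Σ λ:
  PC1: 36/81 = 0.4444
  PC2: 27/81 = 0.3333
  PC3: 18/81 = 0.2222

Step 3 — cumulative fraction after k components = (λ_1 + ... + λ_k) / Σ λ:
  k = 1: 36/81 = 0.4444
  k = 2: (36 + 27)/81 = 63/81 = 0.7778
  k = 3: (36 + 27 + 18)/81 = 81/81 = 1

Summary (fraction, with percent):

explained: PC1 0.4444 (44.44%), PC2 0.3333 (33.33%), PC3 0.2222 (22.22%);  cumulative: 0.4444, 0.7778, 1


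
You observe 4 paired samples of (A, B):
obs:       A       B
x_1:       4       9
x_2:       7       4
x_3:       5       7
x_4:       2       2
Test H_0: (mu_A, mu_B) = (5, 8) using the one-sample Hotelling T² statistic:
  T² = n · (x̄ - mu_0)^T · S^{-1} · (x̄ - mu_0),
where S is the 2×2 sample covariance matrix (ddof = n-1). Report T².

Step 1 — sample mean vector:
  mean(A) = (4 + 7 + 5 + 2) / 4 = 18/4 = 4.5
  mean(B) = (9 + 4 + 7 + 2) / 4 = 22/4 = 5.5
  x̄ = (4.5, 5.5),  deviation x̄ - mu_0 = (4.5, 5.5) - (5, 8) = (-0.5, -2.5).

Step 2 — sample covariance matrix, S[i,j] = (1/(n-1)) · Σ_k (x_{k,i} - mean_i) · (x_{k,j} - mean_j), divisor n-1 = 3:
  S[A,A] = ((-0.5)·(-0.5) + (2.5)·(2.5) + (0.5)·(0.5) + (-2.5)·(-2.5)) / 3 = 13/3 = 4.3333
  S[A,B] = ((-0.5)·(3.5) + (2.5)·(-1.5) + (0.5)·(1.5) + (-2.5)·(-3.5)) / 3 = 4/3 = 1.3333
  S[B,B] = ((3.5)·(3.5) + (-1.5)·(-1.5) + (1.5)·(1.5) + (-3.5)·(-3.5)) / 3 = 29/3 = 9.6667
  S = [[4.3333, 1.3333],
 [1.3333, 9.6667]].

Step 3 — invert S. det(S) = 4.3333·9.6667 - (1.3333)² = 40.1111.
  S^{-1} = (1/det) · [[d, -b], [-b, a]] = [[0.241, -0.0332],
 [-0.0332, 0.108]].

Step 4 — quadratic form (x̄ - mu_0)^T · S^{-1} · (x̄ - mu_0):
  S^{-1} · (x̄ - mu_0) = (-0.0374, -0.2535),
  (x̄ - mu_0)^T · [...] = (-0.5)·(-0.0374) + (-2.5)·(-0.2535) = 0.6524.

Step 5 — scale by n: T² = 4 · 0.6524 = 2.6094.

T² ≈ 2.6094


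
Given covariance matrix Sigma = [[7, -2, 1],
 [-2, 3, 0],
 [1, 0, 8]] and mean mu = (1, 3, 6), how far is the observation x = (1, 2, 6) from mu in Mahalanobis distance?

Step 1 — centre the observation: (x - mu) = (0, -1, 0).

Step 2 — invert Sigma (cofactor / det for 3×3, or solve directly):
  Sigma^{-1} = [[0.1805, 0.1203, -0.0226],
 [0.1203, 0.4135, -0.015],
 [-0.0226, -0.015, 0.1278]].

Step 3 — form the quadratic (x - mu)^T · Sigma^{-1} · (x - mu):
  Sigma^{-1} · (x - mu) = (-0.1203, -0.4135, 0.015).
  (x - mu)^T · [Sigma^{-1} · (x - mu)] = (0)·(-0.1203) + (-1)·(-0.4135) + (0)·(0.015) = 0.4135.

Step 4 — take square root: d = √(0.4135) ≈ 0.6431.

d(x, mu) = √(0.4135) ≈ 0.6431
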